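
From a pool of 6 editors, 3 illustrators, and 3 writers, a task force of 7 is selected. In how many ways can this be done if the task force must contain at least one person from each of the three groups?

Unrestricted: C(12,7) = 792 ways to pick any 7 of the 12.
Subtract selections that omit an entire group: no editors → C(6,7) = 0; no illustrators → C(9,7) = 36; no writers → C(9,7) = 36.
Add back selections omitting two groups (i.e. drawn from a single group): C(6,7) + C(3,7) + C(3,7) = 0.
By inclusion–exclusion: 792 − 72 + 0 = 720.

720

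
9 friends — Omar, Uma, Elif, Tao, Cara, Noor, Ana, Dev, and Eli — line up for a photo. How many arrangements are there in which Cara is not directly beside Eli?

282240

Of the 9! = 362880 arrangements, those with Cara and Eli adjacent number 2 × 8! = 80640 (treat the pair as a block with 2 internal orders).
So 362880 − 80640 = 282240 arrangements keep them apart.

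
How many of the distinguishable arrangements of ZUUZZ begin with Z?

6

With the first slot taken by Z, it remains to arrange the other 4 letters (UUZZ).
Those 4 letters have U appearing twice and Z appearing twice, giving (4)!/(2!·2!) = 6.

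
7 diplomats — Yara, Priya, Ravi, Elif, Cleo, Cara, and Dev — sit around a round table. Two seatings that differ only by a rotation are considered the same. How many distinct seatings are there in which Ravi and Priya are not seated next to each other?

480

Without the restriction there are (6)! = 720 seatings.
Those with Ravi next to Priya: fuse the pair into one unit and seat 6 units around a circle — 2·(5)! = 240.
Subtracting, 720 − 240 = 480.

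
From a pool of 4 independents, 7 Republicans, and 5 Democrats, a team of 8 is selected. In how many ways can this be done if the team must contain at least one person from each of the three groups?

12201

Unrestricted: C(16,8) = 12870 ways to pick any 8 of the 16.
Selections missing a whole group: no independents → C(12,8) = 495; no Republicans → C(9,8) = 9; no Democrats → C(11,8) = 165.
Add back selections omitting two groups (i.e. drawn from a single group): C(4,8) + C(7,8) + C(5,8) = 0.
By inclusion–exclusion: 12870 − 669 + 0 = 12201.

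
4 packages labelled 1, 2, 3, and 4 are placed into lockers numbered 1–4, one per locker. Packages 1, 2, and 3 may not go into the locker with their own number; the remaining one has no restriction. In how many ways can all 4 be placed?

Let Aᵢ (for i ∈ {1, 2, 3}) be the placements that put package i in its forbidden locker. Any j of these fix j positions, leaving (4−j)! ways to fill the rest, and there are C(3,j) ways to pick which j.
By inclusion–exclusion, the number of valid placements is Σ_{j=0}^{3} (−1)^j C(3,j)·(4−j)!.
Computing: 24 − 18 + 6 − 1 = 11.

11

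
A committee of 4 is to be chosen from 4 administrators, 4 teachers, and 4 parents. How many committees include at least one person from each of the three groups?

288

Unrestricted: C(12,4) = 495 ways to pick any 4 of the 12.
Selections missing a whole group: no administrators → C(8,4) = 70; no teachers → C(8,4) = 70; no parents → C(8,4) = 70.
Add back selections omitting two groups (i.e. drawn from a single group): C(4,4) + C(4,4) + C(4,4) = 3.
By inclusion–exclusion: 495 − 210 + 3 = 288.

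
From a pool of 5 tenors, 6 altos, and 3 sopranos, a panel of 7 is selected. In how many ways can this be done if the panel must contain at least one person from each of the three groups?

Unrestricted: C(14,7) = 3432 ways to pick any 7 of the 14.
Subtract selections that omit an entire group: no tenors → C(9,7) = 36; no altos → C(8,7) = 8; no sopranos → C(11,7) = 330.
Add back selections omitting two groups (i.e. drawn from a single group): C(5,7) + C(6,7) + C(3,7) = 0.
By inclusion–exclusion: 3432 − 374 + 0 = 3058.

3058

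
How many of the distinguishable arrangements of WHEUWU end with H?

With the last slot taken by H, it remains to arrange the other 5 letters (WEUWU).
Those 5 letters have U appearing twice and W appearing twice, giving (5)!/(2!·2!) = 30.

30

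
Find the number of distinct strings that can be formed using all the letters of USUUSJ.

The 6 letters of USUUSJ have repeats: S appearing twice and U appearing 3 times.
The number of distinct arrangements is 6!/(3!·2!) = 720/12 = 60.

60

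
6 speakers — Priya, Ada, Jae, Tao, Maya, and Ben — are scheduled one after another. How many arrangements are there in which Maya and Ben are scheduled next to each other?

240

Treat {Maya, Ben} as a single unit. There are 5 units to order, and the pair itself can be ordered 2 ways.
So the count is 2·(5)! = 240.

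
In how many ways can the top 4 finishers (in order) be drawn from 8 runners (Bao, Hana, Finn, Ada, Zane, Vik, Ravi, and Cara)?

There are 8 choices for 1st place, 7 for 2nd, and so on down to 5 for position 4.
That gives 8 × 7 × 6 × 5 = 1680.

1680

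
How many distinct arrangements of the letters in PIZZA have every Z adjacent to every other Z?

Treat the 2 copies of Z as a single block. The multiset to arrange is then {ZZ, A, I, P}, 4 items in all.
All 4 items are distinct, so there are (4)! = 24 arrangements.

24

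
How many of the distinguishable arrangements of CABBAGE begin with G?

With the first slot taken by G, it remains to arrange the other 6 letters (CABBAE).
Those 6 letters have A appearing twice and B appearing twice, giving (6)!/(2!·2!) = 180.

180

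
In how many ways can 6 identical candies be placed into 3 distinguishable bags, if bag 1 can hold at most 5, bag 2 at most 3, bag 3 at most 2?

Ignoring the caps, the number of non-negative solutions to x_1+…+x_3 = 6 is C(8,2) = 28.
Subtract solutions that violate a single cap (substitute x_i' = x_i − (cap_i+1)): x_1 ≥ 6 gives C(2,2) = 1; x_2 ≥ 4 gives C(4,2) = 6; x_3 ≥ 3 gives C(5,2) = 10. Together 17.
No two caps can be exceeded simultaneously, so the pair terms are all 0.
By inclusion–exclusion the count is 28 − 17 + 0 = 11.

11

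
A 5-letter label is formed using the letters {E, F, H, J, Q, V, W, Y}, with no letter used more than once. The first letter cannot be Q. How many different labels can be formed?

The first letter has 8−1 = 7 choices (anything except Q).
The remaining 4 letters are filled from the other 7 symbols without repetition: 7 × 6 × 5 × 4 = 840.
Total: 7 × 840 = 5880.

5880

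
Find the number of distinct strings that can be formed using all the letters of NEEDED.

The 6 letters of NEEDED have repeats: D appearing twice and E appearing 3 times.
So there are 6! / (3!·2!) = 60 distinguishable arrangements.

60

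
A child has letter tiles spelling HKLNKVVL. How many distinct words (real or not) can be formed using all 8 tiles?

The 8 letters of HKLNKVVL have repeats: K appearing twice, L appearing twice, and V appearing twice.
The number of distinct arrangements is 8!/(2!·2!·2!) = 40320/8 = 5040.

5040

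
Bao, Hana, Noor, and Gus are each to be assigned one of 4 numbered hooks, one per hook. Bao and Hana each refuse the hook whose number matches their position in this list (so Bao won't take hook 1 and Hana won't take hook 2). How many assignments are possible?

Let Aᵢ (for i ∈ {1, 2}) be the placements that put person i in their forbidden hook. Any j of these fix j positions, leaving (4−j)! ways to fill the rest, and there are C(2,j) ways to pick which j.
By inclusion–exclusion, the number of valid placements is Σ_{j=0}^{2} (−1)^j C(2,j)·(4−j)!.
Computing: 24 − 12 + 2 = 14.

14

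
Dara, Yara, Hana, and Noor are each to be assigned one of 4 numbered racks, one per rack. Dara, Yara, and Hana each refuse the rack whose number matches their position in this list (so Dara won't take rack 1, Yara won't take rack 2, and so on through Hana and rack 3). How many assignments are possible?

Let Aᵢ (for i ∈ {1, 2, 3}) be the placements that put person i in their forbidden rack. Any j of these fix j positions, leaving (4−j)! ways to fill the rest, and there are C(3,j) ways to pick which j.
By inclusion–exclusion, the number of valid placements is Σ_{j=0}^{3} (−1)^j C(3,j)·(4−j)!.
Computing: 24 − 18 + 6 − 1 = 11.

11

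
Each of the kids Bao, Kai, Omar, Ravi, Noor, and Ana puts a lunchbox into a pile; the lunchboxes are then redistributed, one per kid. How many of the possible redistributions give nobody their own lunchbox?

Let Aᵢ be the assignments in which kid i gets their own lunchbox. We want the size of the complement of A₁∪…∪A_6.
By inclusion–exclusion this is Σ_{j=0}^{6} (−1)^j C(6,j)·(6−j)!.
Computing: 720 − 720 + 360 − 120 + 30 − 6 + 1 = 265.

265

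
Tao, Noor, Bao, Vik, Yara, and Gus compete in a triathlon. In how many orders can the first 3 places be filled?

120

This is an ordered selection of 3 from 6: P(6,3).
That gives 6 × 5 × 4 = 120.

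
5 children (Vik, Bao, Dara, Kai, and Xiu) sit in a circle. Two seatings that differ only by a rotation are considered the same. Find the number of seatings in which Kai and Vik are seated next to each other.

Treat {Kai, Vik} as one unit (2 internal orders) and seat the resulting 4 units around the table: (3)! circular arrangements.
So 2 × (3)! = 2 × 6 = 12.

12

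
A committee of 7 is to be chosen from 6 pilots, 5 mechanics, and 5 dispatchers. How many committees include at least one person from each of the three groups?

With no constraint there are C(16,7) = 11440 possible selections.
Subtract selections that omit an entire group: no pilots → C(10,7) = 120; no mechanics → C(11,7) = 330; no dispatchers → C(11,7) = 330.
Add back selections omitting two groups (i.e. drawn from a single group): C(6,7) + C(5,7) + C(5,7) = 0.
By inclusion–exclusion: 11440 − 780 + 0 = 10660.

10660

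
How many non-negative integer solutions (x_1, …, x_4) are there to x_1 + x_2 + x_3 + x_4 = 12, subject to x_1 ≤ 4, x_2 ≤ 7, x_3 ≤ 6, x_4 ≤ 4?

136

Ignoring the caps, the number of non-negative solutions to x_1+…+x_4 = 12 is C(15,3) = 455.
Subtract solutions that violate a single cap (substitute x_i' = x_i − (cap_i+1)): x_1 ≥ 5 gives C(10,3) = 120; x_2 ≥ 8 gives C(7,3) = 35; x_3 ≥ 7 gives C(8,3) = 56; x_4 ≥ 5 gives C(10,3) = 120. Together 331.
Add back pairs where two caps are both exceeded: 0 + 1 + 10 + 0 + 0 + 1 = 12.
By inclusion–exclusion the count is 455 − 331 + 12 = 136.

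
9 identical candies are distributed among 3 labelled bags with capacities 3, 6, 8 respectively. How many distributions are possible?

Ignoring the caps, the number of non-negative solutions to x_1+…+x_3 = 9 is C(11,2) = 55.
Subtract solutions that violate a single cap (substitute x_i' = x_i − (cap_i+1)): x_1 ≥ 4 gives C(7,2) = 21; x_2 ≥ 7 gives C(4,2) = 6; x_3 ≥ 9 gives C(2,2) = 1. Together 28.
No two caps can be exceeded simultaneously, so the pair terms are all 0.
By inclusion–exclusion the count is 55 − 28 + 0 = 27.

27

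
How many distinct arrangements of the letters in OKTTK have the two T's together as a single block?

12

Treat the 2 copies of T as a single block. The multiset to arrange is then {TT, K, K, O}, 4 items in all.
That gives (4)!/(2!) = 12 arrangements.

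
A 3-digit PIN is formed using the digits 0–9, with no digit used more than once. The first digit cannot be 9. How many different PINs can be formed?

648

The first digit has 10−1 = 9 choices (anything except 9).
The remaining 2 digits are filled from the other 9 symbols without repetition: 9 × 8 = 72.
Total: 9 × 72 = 648.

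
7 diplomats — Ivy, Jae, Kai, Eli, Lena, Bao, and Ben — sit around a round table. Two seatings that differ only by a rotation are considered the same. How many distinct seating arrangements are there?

Seat Ivy anywhere (absorbing the rotational symmetry), then permute the other 6: (6)! = 720.

720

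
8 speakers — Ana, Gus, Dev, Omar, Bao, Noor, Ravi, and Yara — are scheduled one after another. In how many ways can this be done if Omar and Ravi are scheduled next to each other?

10080

Place the 6 others and the Omar-Ravi pair as 7 objects in a line; the pair has 2 internal arrangements.
So the count is 2·(7)! = 10080.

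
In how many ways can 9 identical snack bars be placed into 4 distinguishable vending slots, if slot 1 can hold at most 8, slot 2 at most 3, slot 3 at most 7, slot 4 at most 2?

85

Ignoring the caps, the number of non-negative solutions to x_1+…+x_4 = 9 is C(12,3) = 220.
Subtract solutions that violate a single cap (substitute x_i' = x_i − (cap_i+1)): x_1 ≥ 9 gives C(3,3) = 1; x_2 ≥ 4 gives C(8,3) = 56; x_3 ≥ 8 gives C(4,3) = 4; x_4 ≥ 3 gives C(9,3) = 84. Together 145.
Add back pairs where two caps are both exceeded: 0 + 0 + 0 + 0 + 10 + 0 = 10.
By inclusion–exclusion the count is 220 − 145 + 10 = 85.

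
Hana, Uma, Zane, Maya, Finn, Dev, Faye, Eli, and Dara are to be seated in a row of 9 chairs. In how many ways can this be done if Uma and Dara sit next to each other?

Place the 7 others and the Uma-Dara pair as 8 objects in a line; the pair has 2 internal arrangements.
That gives 2 × 8! = 2 × 40320 = 80640.

80640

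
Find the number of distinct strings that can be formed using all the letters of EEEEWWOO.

420

Letter multiplicities in EEEEWWOO: E×4, O×2, W×2.
The number of distinct arrangements is 8!/(4!·2!·2!) = 40320/96 = 420.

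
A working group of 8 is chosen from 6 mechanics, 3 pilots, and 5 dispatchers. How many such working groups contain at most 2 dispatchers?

1029

Split by how many dispatchers are chosen (0 through 2).
Sum: C(5,0)·C(9,8) + C(5,1)·C(9,7) + C(5,2)·C(9,6) = 9 + 180 + 840 = 1029.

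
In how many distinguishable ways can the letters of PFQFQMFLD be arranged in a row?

PFQFQMFLD has 9 letters with F appearing 3 times and Q appearing twice.
The number of distinct arrangements is 9!/(3!·2!) = 362880/12 = 30240.

30240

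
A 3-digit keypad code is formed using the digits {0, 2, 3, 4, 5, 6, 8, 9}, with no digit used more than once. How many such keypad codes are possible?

336

With no repetition, fill the 3 digits in order: 8 choices, then 7, down to 6.
8 × 7 × 6 = 336.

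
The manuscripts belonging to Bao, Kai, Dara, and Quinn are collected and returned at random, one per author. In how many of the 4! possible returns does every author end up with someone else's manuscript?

This is the derangement count D_4: permutations of 4 items with no fixed point.
By inclusion–exclusion this is Σ_{j=0}^{4} (−1)^j C(4,j)·(4−j)!.
Computing: 24 − 24 + 12 − 4 + 1 = 9.

9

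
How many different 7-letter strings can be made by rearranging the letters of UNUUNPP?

210

Letter multiplicities in UNUUNPP: N×2, P×2, U×3.
Dividing 7! = 5040 by 3!·2!·2! = 24 for the repeated letters gives 210.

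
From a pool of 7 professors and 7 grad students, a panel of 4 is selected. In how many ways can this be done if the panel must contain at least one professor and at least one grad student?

931

With no constraint there are C(14,4) = 1001 possible selections.
Selections missing a whole group: no professors → C(7,4) = 35; no grad students → C(7,4) = 35.
Both groups omitted at once is impossible, so 1001 − 70 = 931.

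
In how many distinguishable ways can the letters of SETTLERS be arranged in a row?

SETTLERS has 8 letters with E appearing twice, S appearing twice, and T appearing twice.
So there are 8! / (2!·2!·2!) = 5040 distinguishable arrangements.

5040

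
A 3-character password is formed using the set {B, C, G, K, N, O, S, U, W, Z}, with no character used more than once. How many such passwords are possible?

This is a permutation of 3 out of 10: P(10,3) = 10!/7!.
That product is 10 × 9 × 8 = 720.

720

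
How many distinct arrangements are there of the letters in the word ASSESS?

30

The 6 letters of ASSESS have repeats: S appearing 4 times.
The number of distinct arrangements is 6!/(4!) = 720/24 = 30.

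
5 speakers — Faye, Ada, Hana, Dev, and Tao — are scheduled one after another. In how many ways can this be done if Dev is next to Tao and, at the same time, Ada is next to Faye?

Treat {Dev,Tao} as one block (2 orders) and {Ada,Faye} as another (2 orders).
That leaves 3 units to arrange: 2 × 2 × 3! = 4 × 6 = 24.

24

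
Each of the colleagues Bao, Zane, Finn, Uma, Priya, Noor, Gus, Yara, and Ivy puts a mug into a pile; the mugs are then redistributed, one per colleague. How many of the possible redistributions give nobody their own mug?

133496

Let Aᵢ be the assignments in which colleague i gets their own mug. We want the size of the complement of A₁∪…∪A_9.
By inclusion–exclusion this is Σ_{j=0}^{9} (−1)^j C(9,j)·(9−j)!.
Computing: 362880 − 362880 + 181440 − 60480 + 15120 − 3024 + 504 − 72 + 9 − 1 = 133496.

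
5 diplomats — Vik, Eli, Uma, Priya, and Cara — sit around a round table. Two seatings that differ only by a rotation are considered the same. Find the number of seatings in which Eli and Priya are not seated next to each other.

12

All circular seatings of 5 people number (4)! = 24.
Those with Eli next to Priya: fuse the pair into one unit and seat 4 units around a circle — 2·(3)! = 12.
Subtracting, 24 − 12 = 12.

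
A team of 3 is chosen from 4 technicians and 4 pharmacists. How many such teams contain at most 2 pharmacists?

Split by how many pharmacists are chosen (0 through 2).
Sum: C(4,0)·C(4,3) + C(4,1)·C(4,2) + C(4,2)·C(4,1) = 4 + 24 + 24 = 52.

52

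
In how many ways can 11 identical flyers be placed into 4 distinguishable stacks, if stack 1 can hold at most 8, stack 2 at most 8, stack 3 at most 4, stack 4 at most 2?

115

Without the upper bounds there are C(14,3) = 364 ways to split 11 among 4 stacks.
Subtract solutions that violate a single cap (substitute x_i' = x_i − (cap_i+1)): x_1 ≥ 9 gives C(5,3) = 10; x_2 ≥ 9 gives C(5,3) = 10; x_3 ≥ 5 gives C(9,3) = 84; x_4 ≥ 3 gives C(11,3) = 165. Together 269.
Add back pairs where two caps are both exceeded: 0 + 0 + 0 + 0 + 0 + 20 = 20.
By inclusion–exclusion the count is 364 − 269 + 20 = 115.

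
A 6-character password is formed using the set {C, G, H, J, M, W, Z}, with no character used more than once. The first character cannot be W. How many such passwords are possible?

4320

The first character has 7−1 = 6 choices (anything except W).
The remaining 5 characters are filled from the other 6 symbols without repetition: 6 × 5 × 4 × 3 × 2 = 720.
Total: 6 × 720 = 4320.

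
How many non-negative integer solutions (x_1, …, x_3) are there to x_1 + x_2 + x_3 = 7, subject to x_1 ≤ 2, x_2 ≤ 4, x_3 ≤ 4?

By stars and bars, unrestricted non-negative solutions to x_1+…+x_3 = 7 number C(7+2,2) = 36.
Subtract solutions that violate a single cap (substitute x_i' = x_i − (cap_i+1)): x_1 ≥ 3 gives C(6,2) = 15; x_2 ≥ 5 gives C(4,2) = 6; x_3 ≥ 5 gives C(4,2) = 6. Together 27.
No two caps can be exceeded simultaneously, so the pair terms are all 0.
By inclusion–exclusion the count is 36 − 27 + 0 = 9.

9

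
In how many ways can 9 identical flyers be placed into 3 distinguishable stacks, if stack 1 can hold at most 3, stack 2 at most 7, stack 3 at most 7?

By stars and bars, unrestricted non-negative solutions to x_1+…+x_3 = 9 number C(9+2,2) = 55.
Subtract solutions that violate a single cap (substitute x_i' = x_i − (cap_i+1)): x_1 ≥ 4 gives C(7,2) = 21; x_2 ≥ 8 gives C(3,2) = 3; x_3 ≥ 8 gives C(3,2) = 3. Together 27.
No two caps can be exceeded simultaneously, so the pair terms are all 0.
By inclusion–exclusion the count is 55 − 27 + 0 = 28.

28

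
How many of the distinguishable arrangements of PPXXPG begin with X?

With the first slot taken by X, it remains to arrange the other 5 letters (PPXPG).
Those 5 letters have P appearing 3 times, giving (5)!/(3!) = 20.

20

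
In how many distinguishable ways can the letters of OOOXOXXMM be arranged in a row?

1260

The 9 letters of OOOXOXXMM have repeats: M appearing twice, O appearing 4 times, and X appearing 3 times.
So there are 9! / (4!·3!·2!) = 1260 distinguishable arrangements.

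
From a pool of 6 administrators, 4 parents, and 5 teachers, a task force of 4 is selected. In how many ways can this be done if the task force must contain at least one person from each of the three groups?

720

Unrestricted: C(15,4) = 1365 ways to pick any 4 of the 15.
Subtract selections that omit an entire group: no administrators → C(9,4) = 126; no parents → C(11,4) = 330; no teachers → C(10,4) = 210.
Add back selections omitting two groups (i.e. drawn from a single group): C(6,4) + C(4,4) + C(5,4) = 21.
By inclusion–exclusion: 1365 − 666 + 21 = 720.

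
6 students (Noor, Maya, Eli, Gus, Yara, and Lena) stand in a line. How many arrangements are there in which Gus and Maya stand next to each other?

240

Place the 4 others and the Gus-Maya pair as 5 objects in a line; the pair has 2 internal arrangements.
That gives 2 × 5! = 2 × 120 = 240.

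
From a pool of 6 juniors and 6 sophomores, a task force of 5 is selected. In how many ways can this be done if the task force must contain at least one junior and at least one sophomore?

780

Unrestricted: C(12,5) = 792 ways to pick any 5 of the 12.
Subtract selections that omit an entire group: no juniors → C(6,5) = 6; no sophomores → C(6,5) = 6.
Both groups omitted at once is impossible, so 792 − 12 = 780.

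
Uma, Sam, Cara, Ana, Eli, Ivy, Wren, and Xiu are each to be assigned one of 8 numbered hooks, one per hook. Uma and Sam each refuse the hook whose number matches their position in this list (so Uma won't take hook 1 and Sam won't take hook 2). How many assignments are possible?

Let Aᵢ (for i ∈ {1, 2}) be the placements that put person i in their forbidden hook. Any j of these fix j positions, leaving (8−j)! ways to fill the rest, and there are C(2,j) ways to pick which j.
By inclusion–exclusion, the number of valid placements is Σ_{j=0}^{2} (−1)^j C(2,j)·(8−j)!.
Computing: 40320 − 10080 + 720 = 30960.

30960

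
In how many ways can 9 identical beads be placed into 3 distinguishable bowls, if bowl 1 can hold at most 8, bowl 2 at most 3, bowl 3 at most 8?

By stars and bars, unrestricted non-negative solutions to x_1+…+x_3 = 9 number C(9+2,2) = 55.
Subtract solutions that violate a single cap (substitute x_i' = x_i − (cap_i+1)): x_1 ≥ 9 gives C(2,2) = 1; x_2 ≥ 4 gives C(7,2) = 21; x_3 ≥ 9 gives C(2,2) = 1. Together 23.
No two caps can be exceeded simultaneously, so the pair terms are all 0.
By inclusion–exclusion the count is 55 − 23 + 0 = 32.

32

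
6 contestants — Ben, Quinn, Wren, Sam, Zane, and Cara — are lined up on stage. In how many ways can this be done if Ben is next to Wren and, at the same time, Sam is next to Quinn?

96

Treat {Ben,Wren} as one block (2 orders) and {Sam,Quinn} as another (2 orders).
That leaves 4 units to arrange: 2 × 2 × 4! = 4 × 24 = 96.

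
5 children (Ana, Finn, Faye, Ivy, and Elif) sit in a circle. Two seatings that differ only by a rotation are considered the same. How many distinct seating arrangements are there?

24

Seat Ana anywhere (absorbing the rotational symmetry), then permute the other 4: (4)! = 24.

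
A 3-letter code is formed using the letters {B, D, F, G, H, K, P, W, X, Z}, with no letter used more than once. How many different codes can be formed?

This is a permutation of 3 out of 10: P(10,3) = 10!/7!.
That product is 10 × 9 × 8 = 720.

720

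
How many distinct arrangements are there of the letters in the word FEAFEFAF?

420

FEAFEFAF has 8 letters with A appearing twice, E appearing twice, and F appearing 4 times.
The number of distinct arrangements is 8!/(4!·2!·2!) = 40320/96 = 420.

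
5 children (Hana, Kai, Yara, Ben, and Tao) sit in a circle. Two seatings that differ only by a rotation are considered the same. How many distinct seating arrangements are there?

Seat Hana anywhere (absorbing the rotational symmetry), then permute the other 4: (4)! = 24.

24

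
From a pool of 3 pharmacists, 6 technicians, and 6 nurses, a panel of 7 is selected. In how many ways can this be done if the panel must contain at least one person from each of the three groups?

Total 7-person selections from all 15: C(15,7) = 6435.
Selections missing a whole group: no pharmacists → C(12,7) = 792; no technicians → C(9,7) = 36; no nurses → C(9,7) = 36.
Add back selections omitting two groups (i.e. drawn from a single group): C(3,7) + C(6,7) + C(6,7) = 0.
By inclusion–exclusion: 6435 − 864 + 0 = 5571.

5571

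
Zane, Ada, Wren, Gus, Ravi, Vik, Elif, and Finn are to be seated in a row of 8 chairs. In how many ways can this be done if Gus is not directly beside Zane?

30240

There are 8! = 40320 arrangements in all. If Gus and Zane are adjacent, merging them into one block gives 2·(7)! = 10080 arrangements.
Complementary counting: 40320 − 10080 = 30240.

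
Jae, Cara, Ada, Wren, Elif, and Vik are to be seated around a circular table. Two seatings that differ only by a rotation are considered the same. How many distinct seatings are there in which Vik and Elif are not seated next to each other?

72

Without the restriction there are (5)! = 120 seatings.
Those with Vik next to Elif: fuse the pair into one unit and seat 5 units around a circle — 2·(4)! = 48.
Subtracting, 120 − 48 = 72.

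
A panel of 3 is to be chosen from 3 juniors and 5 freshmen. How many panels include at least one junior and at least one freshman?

45

With no constraint there are C(8,3) = 56 possible selections.
Subtract selections that omit an entire group: no juniors → C(5,3) = 10; no freshmen → C(3,3) = 1.
Both groups omitted at once is impossible, so 56 − 11 = 45.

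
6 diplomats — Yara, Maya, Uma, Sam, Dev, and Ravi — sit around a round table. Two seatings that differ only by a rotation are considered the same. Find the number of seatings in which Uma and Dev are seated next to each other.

48

Treat {Uma, Dev} as one unit (2 internal orders) and seat the resulting 5 units around the table: (4)! circular arrangements.
So 2 × (4)! = 2 × 24 = 48.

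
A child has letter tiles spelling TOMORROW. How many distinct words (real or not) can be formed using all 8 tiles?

3360

Letter multiplicities in TOMORROW: M×1, O×3, R×2, T×1, W×1.
So there are 8! / (3!·2!) = 3360 distinguishable arrangements.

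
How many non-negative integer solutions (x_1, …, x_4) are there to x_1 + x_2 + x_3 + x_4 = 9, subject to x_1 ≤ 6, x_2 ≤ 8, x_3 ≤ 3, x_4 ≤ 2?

79

Ignoring the caps, the number of non-negative solutions to x_1+…+x_4 = 9 is C(12,3) = 220.
Subtract solutions that violate a single cap (substitute x_i' = x_i − (cap_i+1)): x_1 ≥ 7 gives C(5,3) = 10; x_2 ≥ 9 gives C(3,3) = 1; x_3 ≥ 4 gives C(8,3) = 56; x_4 ≥ 3 gives C(9,3) = 84. Together 151.
Add back pairs where two caps are both exceeded: 0 + 0 + 0 + 0 + 0 + 10 = 10.
By inclusion–exclusion the count is 220 − 151 + 10 = 79.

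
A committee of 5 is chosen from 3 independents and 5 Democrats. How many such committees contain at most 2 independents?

46

Split by how many independents are chosen (0 through 2).
Sum: C(3,0)·C(5,5) + C(3,1)·C(5,4) + C(3,2)·C(5,3) = 1 + 15 + 30 = 46.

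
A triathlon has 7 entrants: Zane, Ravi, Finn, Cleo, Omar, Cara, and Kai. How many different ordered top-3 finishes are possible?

There are 7 choices for 1st place, 6 for 2nd, and 5 for 3rd.
That gives 7 × 6 × 5 = 210.

210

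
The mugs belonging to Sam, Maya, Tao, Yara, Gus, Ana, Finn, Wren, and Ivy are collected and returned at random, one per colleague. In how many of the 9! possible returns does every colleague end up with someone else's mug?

This is the derangement count D_9: permutations of 9 items with no fixed point.
By inclusion–exclusion this is Σ_{j=0}^{9} (−1)^j C(9,j)·(9−j)!.
Computing: 362880 − 362880 + 181440 − 60480 + 15120 − 3024 + 504 − 72 + 9 − 1 = 133496.

133496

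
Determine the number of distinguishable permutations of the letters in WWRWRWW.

WWRWRWW has 7 letters with R appearing twice and W appearing 5 times.
So there are 7! / (5!·2!) = 21 distinguishable arrangements.

21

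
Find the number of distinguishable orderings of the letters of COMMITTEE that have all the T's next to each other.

Treat the 2 copies of T as a single block. The multiset to arrange is then {TT, C, E, E, I, M, M, O}, 8 items in all.
That gives (8)!/(2!·2!) = 10080 arrangements.

10080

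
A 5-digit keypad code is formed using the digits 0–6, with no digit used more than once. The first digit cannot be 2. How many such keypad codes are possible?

The first digit has 7−1 = 6 choices (anything except 2).
The remaining 4 digits are filled from the other 6 symbols without repetition: 6 × 5 × 4 × 3 = 360.
Total: 6 × 360 = 2160.

2160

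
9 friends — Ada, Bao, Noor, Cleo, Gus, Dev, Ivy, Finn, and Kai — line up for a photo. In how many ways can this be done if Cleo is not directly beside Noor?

282240

There are 9! = 362880 arrangements in all. If Cleo and Noor are adjacent, merging them into one block gives 2·(8)! = 80640 arrangements.
So 362880 − 80640 = 282240 arrangements keep them apart.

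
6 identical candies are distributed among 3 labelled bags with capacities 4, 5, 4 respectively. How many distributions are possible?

Without the upper bounds there are C(8,2) = 28 ways to split 6 among 3 bags.
Subtract solutions that violate a single cap (substitute x_i' = x_i − (cap_i+1)): x_1 ≥ 5 gives C(3,2) = 3; x_2 ≥ 6 gives C(2,2) = 1; x_3 ≥ 5 gives C(3,2) = 3. Together 7.
No two caps can be exceeded simultaneously, so the pair terms are all 0.
By inclusion–exclusion the count is 28 − 7 + 0 = 21.

21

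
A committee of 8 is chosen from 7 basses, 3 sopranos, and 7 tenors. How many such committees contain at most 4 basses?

Split by how many basses are chosen (0 through 4).
Sum: C(7,0)·C(10,8) + C(7,1)·C(10,7) + C(7,2)·C(10,6) + C(7,3)·C(10,5) + C(7,4)·C(10,4) = 45 + 840 + 4410 + 8820 + 7350 = 21465.

21465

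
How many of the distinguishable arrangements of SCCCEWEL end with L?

420

Fix L in the last position and arrange the remaining 7 letters.
Those 7 letters have C appearing 3 times and E appearing twice, giving (7)!/(3!·2!) = 420.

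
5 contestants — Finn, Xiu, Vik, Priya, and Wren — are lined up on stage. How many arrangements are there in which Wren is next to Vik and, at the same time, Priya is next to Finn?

Treat {Wren,Vik} as one block (2 orders) and {Priya,Finn} as another (2 orders).
That leaves 3 units to arrange: 2 × 2 × 3! = 4 × 6 = 24.

24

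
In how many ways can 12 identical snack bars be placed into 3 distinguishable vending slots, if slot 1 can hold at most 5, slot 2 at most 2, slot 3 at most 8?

9

Without the upper bounds there are C(14,2) = 91 ways to split 12 among 3 vending slots.
Subtract solutions that violate a single cap (substitute x_i' = x_i − (cap_i+1)): x_1 ≥ 6 gives C(8,2) = 28; x_2 ≥ 3 gives C(11,2) = 55; x_3 ≥ 9 gives C(5,2) = 10. Together 93.
Add back pairs where two caps are both exceeded: 10 + 0 + 1 = 11.
By inclusion–exclusion the count is 91 − 93 + 11 = 9.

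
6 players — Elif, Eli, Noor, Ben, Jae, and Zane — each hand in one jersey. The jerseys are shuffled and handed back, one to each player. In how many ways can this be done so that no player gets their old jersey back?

265

Count assignments avoiding every fixed point. For any j of the 6 players fixed to their old jersey, the other 6−j can be arranged in (6−j)! ways.
By inclusion–exclusion this is Σ_{j=0}^{6} (−1)^j C(6,j)·(6−j)!.
Computing: 720 − 720 + 360 − 120 + 30 − 6 + 1 = 265.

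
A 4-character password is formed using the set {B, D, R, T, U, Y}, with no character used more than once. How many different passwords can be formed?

360

This is a permutation of 4 out of 6: P(6,4) = 6!/2!.
6 × 5 × 4 × 3 = 360.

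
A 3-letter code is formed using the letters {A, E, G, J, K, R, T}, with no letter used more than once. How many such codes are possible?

Choose and order 3 of the 7 symbols: the first letter has 7 options, the next 6, then 5.
7 × 6 × 5 = 210.

210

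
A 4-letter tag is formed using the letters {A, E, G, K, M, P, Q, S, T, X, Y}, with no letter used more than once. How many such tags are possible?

This is a permutation of 4 out of 11: P(11,4) = 11!/7!.
11 × 10 × 9 × 8 = 7920.

7920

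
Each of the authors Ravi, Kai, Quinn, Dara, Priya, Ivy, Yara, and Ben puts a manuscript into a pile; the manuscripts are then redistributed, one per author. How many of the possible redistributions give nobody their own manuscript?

This is the derangement count D_8: permutations of 8 items with no fixed point.
By inclusion–exclusion this is Σ_{j=0}^{8} (−1)^j C(8,j)·(8−j)!.
Computing: 40320 − 40320 + 20160 − 6720 + 1680 − 336 + 56 − 8 + 1 = 14833.

14833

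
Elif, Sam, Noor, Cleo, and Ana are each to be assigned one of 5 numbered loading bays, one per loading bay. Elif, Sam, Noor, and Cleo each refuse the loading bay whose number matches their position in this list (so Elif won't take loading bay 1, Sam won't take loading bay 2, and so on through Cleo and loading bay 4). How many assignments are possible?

Let Aᵢ (for 1 ≤ i ≤ 4) be the placements that put person i in their forbidden loading bay. Any j of these fix j positions, leaving (5−j)! ways to fill the rest, and there are C(4,j) ways to pick which j.
By inclusion–exclusion, the number of valid placements is Σ_{j=0}^{4} (−1)^j C(4,j)·(5−j)!.
Computing: 120 − 96 + 36 − 8 + 1 = 53.

53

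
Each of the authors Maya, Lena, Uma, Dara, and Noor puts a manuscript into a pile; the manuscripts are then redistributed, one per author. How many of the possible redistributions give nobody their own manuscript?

44

Count assignments avoiding every fixed point. For any j of the 5 authors fixed to their own manuscript, the other 5−j can be arranged in (5−j)! ways.
By inclusion–exclusion this is Σ_{j=0}^{5} (−1)^j C(5,j)·(5−j)!.
Computing: 120 − 120 + 60 − 20 + 5 − 1 = 44.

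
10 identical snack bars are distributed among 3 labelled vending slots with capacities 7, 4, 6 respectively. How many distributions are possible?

29

By stars and bars, unrestricted non-negative solutions to x_1+…+x_3 = 10 number C(10+2,2) = 66.
Subtract solutions that violate a single cap (substitute x_i' = x_i − (cap_i+1)): x_1 ≥ 8 gives C(4,2) = 6; x_2 ≥ 5 gives C(7,2) = 21; x_3 ≥ 7 gives C(5,2) = 10. Together 37.
No two caps can be exceeded simultaneously, so the pair terms are all 0.
By inclusion–exclusion the count is 66 − 37 + 0 = 29.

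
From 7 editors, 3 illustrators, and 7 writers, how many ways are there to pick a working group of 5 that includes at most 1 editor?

Split by how many editors are chosen (0 through 1).
Sum: C(7,0)·C(10,5) + C(7,1)·C(10,4) = 252 + 1470 = 1722.

1722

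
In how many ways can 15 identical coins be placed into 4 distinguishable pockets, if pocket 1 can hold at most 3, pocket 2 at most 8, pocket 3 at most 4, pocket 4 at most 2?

10

Ignoring the caps, the number of non-negative solutions to x_1+…+x_4 = 15 is C(18,3) = 816.
Subtract solutions that violate a single cap (substitute x_i' = x_i − (cap_i+1)): x_1 ≥ 4 gives C(14,3) = 364; x_2 ≥ 9 gives C(9,3) = 84; x_3 ≥ 5 gives C(13,3) = 286; x_4 ≥ 3 gives C(15,3) = 455. Together 1189.
Add back pairs where two caps are both exceeded: 10 + 84 + 165 + 4 + 20 + 120 = 403.
Subtract triples: 0 + 0 + 20 + 0 = 20.
By inclusion–exclusion the count is 816 − 1189 + 403 − 20 = 10.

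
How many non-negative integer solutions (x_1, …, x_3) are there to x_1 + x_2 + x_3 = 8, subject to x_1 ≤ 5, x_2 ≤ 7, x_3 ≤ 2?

17

Ignoring the caps, the number of non-negative solutions to x_1+…+x_3 = 8 is C(10,2) = 45.
Subtract solutions that violate a single cap (substitute x_i' = x_i − (cap_i+1)): x_1 ≥ 6 gives C(4,2) = 6; x_2 ≥ 8 gives C(2,2) = 1; x_3 ≥ 3 gives C(7,2) = 21. Together 28.
No two caps can be exceeded simultaneously, so the pair terms are all 0.
By inclusion–exclusion the count is 45 − 28 + 0 = 17.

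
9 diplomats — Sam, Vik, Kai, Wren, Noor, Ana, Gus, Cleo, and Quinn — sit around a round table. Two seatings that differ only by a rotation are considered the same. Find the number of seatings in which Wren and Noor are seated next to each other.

Treat {Wren, Noor} as one unit (2 internal orders) and seat the resulting 8 units around the table: (7)! circular arrangements.
So 2 × (7)! = 2 × 5040 = 10080.

10080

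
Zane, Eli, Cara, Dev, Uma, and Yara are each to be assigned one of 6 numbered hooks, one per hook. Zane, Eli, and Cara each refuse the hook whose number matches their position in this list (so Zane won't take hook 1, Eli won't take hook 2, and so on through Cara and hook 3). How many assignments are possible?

426

Let Aᵢ (for i ∈ {1, 2, 3}) be the placements that put person i in their forbidden hook. Any j of these fix j positions, leaving (6−j)! ways to fill the rest, and there are C(3,j) ways to pick which j.
By inclusion–exclusion, the number of valid placements is Σ_{j=0}^{3} (−1)^j C(3,j)·(6−j)!.
Computing: 720 − 360 + 72 − 6 = 426.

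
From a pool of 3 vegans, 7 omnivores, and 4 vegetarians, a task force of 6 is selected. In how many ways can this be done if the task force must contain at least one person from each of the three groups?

Unrestricted: C(14,6) = 3003 ways to pick any 6 of the 14.
Selections missing a whole group: no vegans → C(11,6) = 462; no omnivores → C(7,6) = 7; no vegetarians → C(10,6) = 210.
Add back selections omitting two groups (i.e. drawn from a single group): C(3,6) + C(7,6) + C(4,6) = 7.
By inclusion–exclusion: 3003 − 679 + 7 = 2331.

2331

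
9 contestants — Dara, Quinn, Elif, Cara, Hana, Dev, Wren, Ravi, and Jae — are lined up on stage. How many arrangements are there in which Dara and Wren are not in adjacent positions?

There are 9! = 362880 arrangements in all. If Dara and Wren are adjacent, merging them into one block gives 2·(8)! = 80640 arrangements.
So 362880 − 80640 = 282240 arrangements keep them apart.

282240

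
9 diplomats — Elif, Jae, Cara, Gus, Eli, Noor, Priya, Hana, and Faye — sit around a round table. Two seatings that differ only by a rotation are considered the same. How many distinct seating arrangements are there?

Fix one person's seat to break rotational symmetry; the remaining 8 people can be arranged in (8)! = 40320 ways.

40320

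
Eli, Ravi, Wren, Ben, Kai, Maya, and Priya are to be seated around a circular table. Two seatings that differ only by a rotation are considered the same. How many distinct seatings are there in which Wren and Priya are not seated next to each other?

Without the restriction there are (6)! = 720 seatings.
Seatings with Wren beside Priya: treat them as a block with 2 internal orders, giving 2 × (5)! = 240.
Subtracting, 720 − 240 = 480.

480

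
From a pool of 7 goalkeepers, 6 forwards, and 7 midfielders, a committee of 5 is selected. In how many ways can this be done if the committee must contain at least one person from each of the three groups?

Total 5-person selections from all 20: C(20,5) = 15504.
Selections missing a whole group: no goalkeepers → C(13,5) = 1287; no forwards → C(14,5) = 2002; no midfielders → C(13,5) = 1287.
Add back selections omitting two groups (i.e. drawn from a single group): C(7,5) + C(6,5) + C(7,5) = 48.
By inclusion–exclusion: 15504 − 4576 + 48 = 10976.

10976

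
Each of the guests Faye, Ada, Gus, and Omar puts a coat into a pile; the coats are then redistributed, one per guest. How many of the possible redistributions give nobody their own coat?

9

Count assignments avoiding every fixed point. For any j of the 4 guests fixed to their own coat, the other 4−j can be arranged in (4−j)! ways.
By inclusion–exclusion this is Σ_{j=0}^{4} (−1)^j C(4,j)·(4−j)!.
Computing: 24 − 24 + 12 − 4 + 1 = 9.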